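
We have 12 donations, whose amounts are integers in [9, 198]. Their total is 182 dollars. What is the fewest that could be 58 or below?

If only k of them are at most 58, the other 12 − k are at least 59, so the total is at least (12 − k)·59 + k·9.
This is ≤ 182, so (12 − k)·59 + 9k ≤ 182, which gives k ≥ 11.
Exactly 11 works: 11 values at 9 and 1 at 59 total 158; raise one of the low values by 24 (still ≤ 58) to hit 182.

11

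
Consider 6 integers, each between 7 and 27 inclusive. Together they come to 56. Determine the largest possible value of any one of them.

To make one integer as large as possible, make the other 5 as small as possible.
The other 5 contribute at least 5 × 7 = 35, leaving at most 56 − 35 = 21.
Since 21 ≤ 27, this is achievable: one at 21 and 5 at 7.

21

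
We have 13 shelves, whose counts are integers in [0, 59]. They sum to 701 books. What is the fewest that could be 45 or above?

9

Suppose at most 13 − j of them reach 45; then j values are ≤ 44 and the rest ≤ 59.
The total is then ≤ 44·j + 59·(13 − j) = 767 − 15j. For this to be ≥ 701 we need j ≤ 4, so at least 13 − 4 = 9 must reach 45.
Exactly 9 works: 9 values at 59 and 4 at 44 total 707; lower one of the high values by 6 (still ≥ 45) to hit 701.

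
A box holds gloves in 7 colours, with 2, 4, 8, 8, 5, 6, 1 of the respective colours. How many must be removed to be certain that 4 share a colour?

In the worst case you take as many as possible of each colour without reaching 4: 2 + 3 + 3 + 3 + 3 + 3 + 1 = 18.
The next one must give 4 of some colour, so 18 + 1 = 19.

19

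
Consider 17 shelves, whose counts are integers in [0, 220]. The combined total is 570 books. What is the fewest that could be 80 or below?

Let j be the number exceeding 80. Then the total is ≥ 81·j + 0·(17 − j) = 0 + 81j.
So 81j ≤ 570 and j ≤ 7; hence at least 17 − 7 = 10 are ≤ 80.
Exactly 10 works: 10 values at 0 and 7 at 81 total 567; raise one of the low values by 3 (still ≤ 80) to hit 570.

10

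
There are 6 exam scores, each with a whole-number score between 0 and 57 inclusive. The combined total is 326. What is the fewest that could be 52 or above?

4

Each value short of 52 is at most 51, costing at least 57 − 51 = 6 against the maximum total of 342.
We can afford to lose at most 342 − 326 = 16, so at most ⌊16/6⌋ = 2 fall short, and at least 4 are ≥ 52.
Exactly 4 works: 4 values at 57 and 2 at 51 total 330; lower one of the high values by 4 (still ≥ 52) to hit 326.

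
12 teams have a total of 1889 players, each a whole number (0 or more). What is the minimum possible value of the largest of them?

The average is 1889/12 > 157, so not all 12 can be 157 or less; the largest is ≥ 158.
Taking 7 copies of 157 and 5 copies of 158 gives exactly 1889, so 158 is attained.

158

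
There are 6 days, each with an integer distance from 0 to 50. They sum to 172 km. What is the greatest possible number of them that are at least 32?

Suppose k of them are at least 32. Those contribute at least 32 each and the other 6 − k at least 0 each.
So the total is at least 32k + 0(6 − k) = 0 + 32k. This must be ≤ 172, giving k ≤ 5.
k = 5 is achieved by 5 values at 32 and 1 at 0, total 160; add 12 to one value (staying below 32) to reach 172.

5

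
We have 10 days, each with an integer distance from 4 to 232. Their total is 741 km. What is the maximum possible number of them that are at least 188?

3

If k of the values are ≥ 188, the total is ≥ 188k + 4(10 − k).
Setting 188k + 4(10 − k) ≤ 741 gives 184k ≤ 701, so k ≤ 3.
k = 3 is achieved by 3 values at 188 and 7 at 4, total 592; add 149 to one value (staying below 188) to reach 741.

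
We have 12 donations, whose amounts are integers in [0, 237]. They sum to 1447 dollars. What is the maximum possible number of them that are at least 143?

10

Suppose k of them are at least 143. Those contribute at least 143 each and the other 12 − k at least 0 each.
So the total is at least 143k + 0(12 − k) = 0 + 143k. This must be ≤ 1447, giving k ≤ 10.
k = 10 is achieved by 10 values at 143 and 2 at 0, total 1430; add 17 to one value (staying below 143) to reach 1447.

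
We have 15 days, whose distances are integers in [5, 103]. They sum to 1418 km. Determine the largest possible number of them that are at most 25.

1

Each value at 25 or below falls at least 103 − 25 = 78 short of the ceiling 103.
The ceiling total is 15 × 103 = 1545, and we need 1418, so at most ⌊(1545 − 1418)/78⌋ = 1 can be that low.
k = 1 is achieved by 1 value at 25 and 14 at 103, total 1467; lower one of the 103's by 49 (still > 25) to reach 1418.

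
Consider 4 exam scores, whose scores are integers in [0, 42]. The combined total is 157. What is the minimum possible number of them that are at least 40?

1

Each value short of 40 is at most 39, costing at least 42 − 39 = 3 against the maximum total of 168.
We can afford to lose at most 168 − 157 = 11, so at most ⌊11/3⌋ = 3 fall short, and at least 1 are ≥ 40.
Exactly 1 works: 1 value at 42 and 3 at 39 total 159; lower one of the high values by 2 (still ≥ 40) to hit 157.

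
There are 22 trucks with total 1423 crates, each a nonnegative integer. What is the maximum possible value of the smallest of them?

The average is 1423/22 < 65, so some value is ≤ 64.
Taking 7 copies of 64 and 15 copies of 65 gives exactly 1423, so 64 is attained.

64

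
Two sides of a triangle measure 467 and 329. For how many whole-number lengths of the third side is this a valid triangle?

657

The triangle inequality gives |467 − 329| < c < 467 + 329, i.e. 138 < c < 796.
So c can be any integer from 139 to 795: 657 values.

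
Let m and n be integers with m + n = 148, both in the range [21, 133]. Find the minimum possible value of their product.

2667

For a fixed sum, mn is smallest when m and n are as far apart as possible.
At the endpoint m = 21, n = 148 − 21 = 127, so mn = 21 × 127 = 2667.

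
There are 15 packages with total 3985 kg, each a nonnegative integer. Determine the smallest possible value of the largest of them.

266

If every one of the 15 were at most 265, the total would be at most 15 × 265 = 3975 < 3985.
Taking 5 copies of 265 and 10 copies of 266 gives exactly 3985, so 266 is attained.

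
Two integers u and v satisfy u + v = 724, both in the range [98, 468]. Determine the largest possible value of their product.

With u + v fixed, uv peaks when the two are closest together.
Taking u = 362 and v = 362 (both in [98, 468]) gives uv = 131044.

131044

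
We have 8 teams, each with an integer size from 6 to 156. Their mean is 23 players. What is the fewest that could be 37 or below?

The total is 8 × 23 = 184.
If only k of them are at most 37, the other 8 − k are at least 38, so the total is at least (8 − k)·38 + k·6.
This is ≤ 184, so (8 − k)·38 + 6k ≤ 184, which gives k ≥ 4.
Exactly 4 works: 4 values at 6 and 4 at 38 total 176; raise one of the low values by 8 (still ≤ 37) to hit 184.

4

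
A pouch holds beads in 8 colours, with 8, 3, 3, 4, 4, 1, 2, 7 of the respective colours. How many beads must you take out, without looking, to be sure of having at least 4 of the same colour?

In the worst case you take as many as possible of each colour without reaching 4: 3 + 3 + 3 + 3 + 3 + 1 + 2 + 3 = 21.
The next one must give 4 of some colour, so 21 + 1 = 22.

22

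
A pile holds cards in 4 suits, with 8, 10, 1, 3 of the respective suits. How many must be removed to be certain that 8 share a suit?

In the worst case you take as many as possible of each suit without reaching 8: 7 + 7 + 1 + 3 = 18.
The next one must give 8 of some suit, so 18 + 1 = 19.

19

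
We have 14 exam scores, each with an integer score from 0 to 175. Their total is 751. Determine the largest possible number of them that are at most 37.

12

Each value at 37 or below falls at least 175 − 37 = 138 short of the ceiling 175.
The ceiling total is 14 × 175 = 2450, and we need 751, so at most ⌊(2450 − 751)/138⌋ = 12 can be that low.
k = 12 is achieved by 12 values at 37 and 2 at 175, total 794; lower one of the 175's by 43 (still > 37) to reach 751.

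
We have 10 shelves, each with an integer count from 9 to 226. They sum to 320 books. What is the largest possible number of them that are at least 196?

With k values at 196 or above and the rest at least 9, the sum is at least 90 + 187k.
Since the sum is 320, we need 187k ≤ 230, i.e. k ≤ 1.
k = 1 is achieved by 1 value at 196 and 9 at 9, total 277; add 43 to one value (staying below 196) to reach 320.

1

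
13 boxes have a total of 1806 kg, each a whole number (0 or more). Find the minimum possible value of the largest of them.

The average is 1806/13 > 138, so not all 13 can be 138 or less; the largest is ≥ 139.
Achievable: 12 of them at 139 and 1 at 138 total 1806.

139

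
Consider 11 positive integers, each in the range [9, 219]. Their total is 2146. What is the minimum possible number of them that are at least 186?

4

If only k of them are at least 186, the other 11 − k are at most 185, so the total is at most k·219 + (11 − k)·185.
This must reach 2146, so k·219 + (11 − k)·185 ≥ 2146, giving k ≥ 4.
Exactly 4 works: 4 values at 219 and 7 at 185 total 2171; lower one of the high values by 25 (still ≥ 186) to hit 2146.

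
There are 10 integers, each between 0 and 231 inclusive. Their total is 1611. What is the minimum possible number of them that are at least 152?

Suppose at most 10 − j of them reach 152; then j values are ≤ 151 and the rest ≤ 231.
The total is then ≤ 151·j + 231·(10 − j) = 2310 − 80j. For this to be ≥ 1611 we need j ≤ 8, so at least 10 − 8 = 2 must reach 152.
Exactly 2 works: 2 values at 231 and 8 at 151 total 1670; lower one of the high values by 59 (still ≥ 152) to hit 1611.

2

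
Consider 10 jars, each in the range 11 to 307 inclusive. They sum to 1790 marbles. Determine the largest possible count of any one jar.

Maximizing one value means minimizing the remaining 9.
The other 9 contribute at least 9 × 11 = 99, leaving at most 1790 − 99 = 1691.
But each jar is capped at 307, so the maximum is 307.
Achievable: one at 307 and the other 9 totalling 1483, which fits since 9 × 11 ≤ 1483 ≤ 9 × 307.

307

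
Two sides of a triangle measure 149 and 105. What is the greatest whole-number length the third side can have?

253

The third side must be less than 149 + 105 = 254.
The largest integer below 254 is 253.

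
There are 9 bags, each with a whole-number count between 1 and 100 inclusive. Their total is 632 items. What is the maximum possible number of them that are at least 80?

7

Suppose k of them are at least 80. Those contribute at least 80 each and the other 9 − k at least 1 each.
So the total is at least 80k + 1(9 − k) = 9 + 79k. This must be ≤ 632, giving k ≤ 7.
k = 7 is achieved by 7 values at 80 and 2 at 1, total 562; add 70 to one value (staying below 80) to reach 632.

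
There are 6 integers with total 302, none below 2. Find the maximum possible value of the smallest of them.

50

The average is 302/6 < 51, so some value is ≤ 50.
Equality holds with 4 values of 50 and 2 values of 51.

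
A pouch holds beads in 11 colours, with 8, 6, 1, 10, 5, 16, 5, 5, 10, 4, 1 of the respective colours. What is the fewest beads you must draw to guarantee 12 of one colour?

In the worst case you take as many as possible of each colour without reaching 12: 8 + 6 + 1 + 10 + 5 + 11 + 5 + 5 + 10 + 4 + 1 = 66.
The next one must give 12 of some colour, so 66 + 1 = 67.

67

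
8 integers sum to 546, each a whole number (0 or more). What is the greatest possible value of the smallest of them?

68

If every one of the 8 were at least 69, the total would be at least 8 × 69 = 552 > 546.
Equality holds with 6 values of 68 and 2 values of 69.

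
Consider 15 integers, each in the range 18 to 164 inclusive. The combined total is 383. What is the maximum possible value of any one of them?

131

Maximizing one value means minimizing the remaining 14.
The other 14 contribute at least 14 × 18 = 252, leaving at most 383 − 252 = 131.
Since 131 ≤ 164, this is achievable: one at 131 and 14 at 18.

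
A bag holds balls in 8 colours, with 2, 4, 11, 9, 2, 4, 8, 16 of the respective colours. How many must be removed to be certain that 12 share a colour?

In the worst case you take as many as possible of each colour without reaching 12: 2 + 4 + 11 + 9 + 2 + 4 + 8 + 11 = 51.
The next one must give 12 of some colour, so 51 + 1 = 52.

52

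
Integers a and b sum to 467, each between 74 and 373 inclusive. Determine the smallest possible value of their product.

ab = a(467 − a) is concave in a, so over [94, 373] it is minimized at an endpoint.
At the endpoint a = 94, b = 467 − 94 = 373, so ab = 94 × 373 = 35062.

35062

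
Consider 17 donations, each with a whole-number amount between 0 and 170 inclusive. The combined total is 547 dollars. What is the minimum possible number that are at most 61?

If only k of them are at most 61, the other 17 − k are at least 62, so the total is at least (17 − k)·62 + k·0.
This is ≤ 547, so (17 − k)·62 + 0k ≤ 547, which gives k ≥ 9.
Exactly 9 works: 9 values at 0 and 8 at 62 total 496; raise one of the low values by 51 (still ≤ 61) to hit 547.

9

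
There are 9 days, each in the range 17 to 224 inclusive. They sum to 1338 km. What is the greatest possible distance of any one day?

224

To make one day as large as possible, make the other 8 as small as possible.
The other 8 contribute at least 8 × 17 = 136, leaving at most 1338 − 136 = 1202.
But each day is capped at 224, so the maximum is 224.
Achievable: one at 224 and the other 8 totalling 1114, which fits since 8 × 17 ≤ 1114 ≤ 8 × 224.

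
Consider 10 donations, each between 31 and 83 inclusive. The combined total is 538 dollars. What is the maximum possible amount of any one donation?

83

To make one donation as large as possible, make the other 9 as small as possible.
The other 9 contribute at least 9 × 31 = 279, leaving at most 538 − 279 = 259.
But each donation is capped at 83, so the maximum is 83.
Achievable: one at 83 and the other 9 totalling 455, which fits since 9 × 31 ≤ 455 ≤ 9 × 83.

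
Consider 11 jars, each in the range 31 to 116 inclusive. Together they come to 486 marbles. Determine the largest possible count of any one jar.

Maximizing one value means minimizing the remaining 10.
The other 10 contribute at least 10 × 31 = 310, leaving at most 486 − 310 = 176.
But each jar is capped at 116, so the maximum is 116.
Achievable: one at 116 and the other 10 totalling 370, which fits since 10 × 31 ≤ 370 ≤ 10 × 116.

116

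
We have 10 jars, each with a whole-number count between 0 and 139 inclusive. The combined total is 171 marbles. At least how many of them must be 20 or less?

2

If only k of them are at most 20, the other 10 − k are at least 21, so the total is at least (10 − k)·21 + k·0.
This is ≤ 171, so (10 − k)·21 + 0k ≤ 171, which gives k ≥ 2.
Exactly 2 works: 2 values at 0 and 8 at 21 total 168; raise one of the low values by 3 (still ≤ 20) to hit 171.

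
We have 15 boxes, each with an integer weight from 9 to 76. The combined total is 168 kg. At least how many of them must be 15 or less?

11

Let j be the number exceeding 15. Then the total is ≥ 16·j + 9·(15 − j) = 135 + 7j.
So 7j ≤ 33 and j ≤ 4; hence at least 15 − 4 = 11 are ≤ 15.
Exactly 11 works: 11 values at 9 and 4 at 16 total 163; raise one of the low values by 5 (still ≤ 15) to hit 168.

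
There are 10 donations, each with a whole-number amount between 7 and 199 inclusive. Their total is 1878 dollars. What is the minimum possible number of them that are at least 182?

4

Suppose at most 10 − j of them reach 182; then j values are ≤ 181 and the rest ≤ 199.
The total is then ≤ 181·j + 199·(10 − j) = 1990 − 18j. For this to be ≥ 1878 we need j ≤ 6, so at least 10 − 6 = 4 must reach 182.
Exactly 4 works: 4 values at 199 and 6 at 181 total 1882; lower one of the high values by 4 (still ≥ 182) to hit 1878.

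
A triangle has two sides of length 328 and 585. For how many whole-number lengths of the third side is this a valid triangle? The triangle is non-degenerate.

655

The triangle inequality gives |328 − 585| < c < 328 + 585, i.e. 257 < c < 913.
So c can be any integer from 258 to 912: 655 values.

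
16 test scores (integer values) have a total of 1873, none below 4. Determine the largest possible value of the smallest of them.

117

If every one of the 16 were at least 118, the total would be at least 16 × 118 = 1888 > 1873.
Equality holds with 15 values of 117 and 1 value of 118.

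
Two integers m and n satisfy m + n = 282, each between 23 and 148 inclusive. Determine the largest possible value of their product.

19881

mn = m(282 − m) is maximized when m is as near 282/2 as the bounds allow.
Taking m = 141 and n = 141 (both in [23, 148]) gives mn = 19881.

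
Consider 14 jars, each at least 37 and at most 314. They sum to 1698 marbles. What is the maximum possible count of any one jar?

Maximizing one value means minimizing the remaining 13.
The other 13 contribute at least 13 × 37 = 481, leaving at most 1698 − 481 = 1217.
But each jar is capped at 314, so the maximum is 314.
Achievable: one at 314 and the other 13 totalling 1384, which fits since 13 × 37 ≤ 1384 ≤ 13 × 314.

314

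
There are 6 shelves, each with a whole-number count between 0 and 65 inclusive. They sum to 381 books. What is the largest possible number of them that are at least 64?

5

If k of the values are ≥ 64, the total is ≥ 64k + 0(6 − k).
Setting 64k + 0(6 − k) ≤ 381 gives 64k ≤ 381, so k ≤ 5.
k = 5 is achieved by 5 values at 64 and 1 at 0, total 320; add 61 to one value (staying below 64) to reach 381.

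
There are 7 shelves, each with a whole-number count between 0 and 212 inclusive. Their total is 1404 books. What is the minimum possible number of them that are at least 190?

Each value short of 190 is at most 189, costing at least 212 − 189 = 23 against the maximum total of 1484.
We can afford to lose at most 1484 − 1404 = 80, so at most ⌊80/23⌋ = 3 fall short, and at least 4 are ≥ 190.
Exactly 4 works: 4 values at 212 and 3 at 189 total 1415; lower one of the high values by 11 (still ≥ 190) to hit 1404.

4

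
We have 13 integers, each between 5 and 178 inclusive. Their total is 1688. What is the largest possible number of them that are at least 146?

With k values at 146 or above and the rest at least 5, the sum is at least 65 + 141k.
Since the sum is 1688, we need 141k ≤ 1623, i.e. k ≤ 11.
k = 11 is achieved by 11 values at 146 and 2 at 5, total 1616; add 72 to one value (staying below 146) to reach 1688.

11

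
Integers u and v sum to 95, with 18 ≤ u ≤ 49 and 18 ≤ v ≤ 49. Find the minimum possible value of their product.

For a fixed sum, uv is smallest when u and v are as far apart as possible.
At the endpoint u = 46, v = 95 − 46 = 49, so uv = 46 × 49 = 2254.

2254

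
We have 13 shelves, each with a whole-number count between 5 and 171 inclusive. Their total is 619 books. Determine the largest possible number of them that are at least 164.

With k values at 164 or above and the rest at least 5, the sum is at least 65 + 159k.
Since the sum is 619, we need 159k ≤ 554, i.e. k ≤ 3.
k = 3 is achieved by 3 values at 164 and 10 at 5, total 542; add 77 to one value (staying below 164) to reach 619.

3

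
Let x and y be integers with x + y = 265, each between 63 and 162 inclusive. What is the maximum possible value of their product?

17556

For a fixed sum, the product xy is largest when x and y are as close as possible.
Taking x = 132 and y = 133 (both in [63, 162]) gives xy = 17556.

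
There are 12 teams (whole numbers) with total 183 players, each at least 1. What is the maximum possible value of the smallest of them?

If every one of the 12 were at least 16, the total would be at least 12 × 16 = 192 > 183.
Achievable: 9 of them at 15 and 3 at 16 total 183.

15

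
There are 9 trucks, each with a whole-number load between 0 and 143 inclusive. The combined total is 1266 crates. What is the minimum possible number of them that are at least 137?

If only k of them are at least 137, the other 9 − k are at most 136, so the total is at most k·143 + (9 − k)·136.
This must reach 1266, so k·143 + (9 − k)·136 ≥ 1266, giving k ≥ 6.
Exactly 6 works: 6 values at 143 and 3 at 136 total 1266.

6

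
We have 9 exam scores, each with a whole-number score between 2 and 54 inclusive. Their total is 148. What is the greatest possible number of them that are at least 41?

3

With k values at 41 or above and the rest at least 2, the sum is at least 18 + 39k.
Since the sum is 148, we need 39k ≤ 130, i.e. k ≤ 3.
k = 3 is achieved by 3 values at 41 and 6 at 2, total 135; add 13 to one value (staying below 41) to reach 148.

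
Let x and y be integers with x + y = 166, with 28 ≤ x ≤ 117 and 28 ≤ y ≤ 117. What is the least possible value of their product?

5733

Since x + y is fixed, pushing one of them to its bound minimizes the product.
At the endpoint x = 49, y = 166 − 49 = 117, so xy = 49 × 117 = 5733.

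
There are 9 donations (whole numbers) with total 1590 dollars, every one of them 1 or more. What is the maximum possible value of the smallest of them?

176

The 9 values sum to 1590, so their minimum is at most ⌊1590/9⌋ = 176.
Equality holds with 3 values of 176 and 6 values of 177.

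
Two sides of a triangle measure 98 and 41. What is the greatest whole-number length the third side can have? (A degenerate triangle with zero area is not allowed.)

138

The third side must be less than 98 + 41 = 139.
The largest integer below 139 is 138.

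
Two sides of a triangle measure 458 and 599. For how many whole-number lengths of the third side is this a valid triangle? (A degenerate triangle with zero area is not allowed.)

915

The triangle inequality gives |458 − 599| < c < 458 + 599, i.e. 141 < c < 1057.
So c can be any integer from 142 to 1056: 915 values.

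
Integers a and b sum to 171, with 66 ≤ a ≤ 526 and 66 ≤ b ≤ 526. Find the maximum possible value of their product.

With a + b fixed, ab peaks when the two are closest together.
Taking a = 85 and b = 86 (both in [66, 526]) gives ab = 7310.

7310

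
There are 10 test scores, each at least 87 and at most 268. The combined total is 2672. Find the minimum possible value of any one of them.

To make one score as small as possible, make the other 9 as large as possible.
The other 9 contribute at most 9 × 268 = 2412, leaving at least 2672 − 2412 = 260.
Since 260 ≥ 87, this is achievable: one at 260 and 9 at 268.

260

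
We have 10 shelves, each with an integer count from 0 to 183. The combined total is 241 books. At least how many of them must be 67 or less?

Each value above 67 is at least 68, contributing at least 68 − 0 = 68 above the floor 0.
The sum exceeds the floor total 0 by 241, so at most ⌊241/68⌋ = 3 exceed 67, and at least 7 are ≤ 67.
Exactly 7 works: 7 values at 0 and 3 at 68 total 204; raise one of the low values by 37 (still ≤ 67) to hit 241.

7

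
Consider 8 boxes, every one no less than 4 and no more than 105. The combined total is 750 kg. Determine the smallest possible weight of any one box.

To make one box as small as possible, make the other 7 as large as possible.
The other 7 contribute at most 7 × 105 = 735, leaving at least 750 − 735 = 15.
Since 15 ≥ 4, this is achievable: one at 15 and 7 at 105.

15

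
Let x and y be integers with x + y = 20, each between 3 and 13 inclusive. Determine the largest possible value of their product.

With x + y fixed, xy peaks when the two are closest together.
Taking x = 10 and y = 10 (both in [3, 13]) gives xy = 100.

100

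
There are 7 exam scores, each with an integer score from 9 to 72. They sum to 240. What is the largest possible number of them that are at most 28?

6

Each value at 28 or below falls at least 72 − 28 = 44 short of the ceiling 72.
The ceiling total is 7 × 72 = 504, and we need 240, so at most ⌊(504 − 240)/44⌋ = 6 can be that low.
k = 6 is achieved by 6 values at 28 and 1 at 72, total 240.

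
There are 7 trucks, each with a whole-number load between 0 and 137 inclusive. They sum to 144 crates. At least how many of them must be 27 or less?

Let j be the number exceeding 27. Then the total is ≥ 28·j + 0·(7 − j) = 0 + 28j.
So 28j ≤ 144 and j ≤ 5; hence at least 7 − 5 = 2 are ≤ 27.
Exactly 2 works: 2 values at 0 and 5 at 28 total 140; raise one of the low values by 4 (still ≤ 27) to hit 144.

2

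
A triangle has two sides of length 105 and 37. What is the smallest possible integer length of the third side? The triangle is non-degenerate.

The third side must exceed |105 − 37| = 68.
The smallest integer above 68 is 69.

69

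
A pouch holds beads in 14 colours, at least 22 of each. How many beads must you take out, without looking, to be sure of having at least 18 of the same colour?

239

You could draw 17 of every colour without reaching 18 of any — 238 in all.
One more forces 18 of some colour, so 238 + 1 = 239.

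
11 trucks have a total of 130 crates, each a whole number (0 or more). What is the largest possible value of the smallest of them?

11

The average is 130/11 < 12, so some value is ≤ 11.
Equality holds with 2 values of 11 and 9 values of 12.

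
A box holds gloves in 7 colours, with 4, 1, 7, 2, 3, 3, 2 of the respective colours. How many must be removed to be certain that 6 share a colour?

21

In the worst case you take as many as possible of each colour without reaching 6: 4 + 1 + 5 + 2 + 3 + 3 + 2 = 20.
The next one must give 6 of some colour, so 20 + 1 = 21.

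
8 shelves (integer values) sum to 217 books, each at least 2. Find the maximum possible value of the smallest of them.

The 8 values sum to 217, so their minimum is at most ⌊217/8⌋ = 27.
Achievable: 7 of them at 27 and 1 at 28 total 217.

27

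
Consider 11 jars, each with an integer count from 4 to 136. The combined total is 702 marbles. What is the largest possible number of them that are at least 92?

With k values at 92 or above and the rest at least 4, the sum is at least 44 + 88k.
Since the sum is 702, we need 88k ≤ 658, i.e. k ≤ 7.
k = 7 is achieved by 7 values at 92 and 4 at 4, total 660; add 42 to one value (staying below 92) to reach 702.

7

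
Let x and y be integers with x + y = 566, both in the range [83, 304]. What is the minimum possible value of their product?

xy = x(566 − x) is concave in x, so over [262, 304] it is minimized at an endpoint.
The extreme feasible split is x = 262, y = 304, giving xy = 79648.

79648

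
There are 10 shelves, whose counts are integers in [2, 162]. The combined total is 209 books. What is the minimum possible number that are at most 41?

6

Each value above 41 is at least 42, contributing at least 42 − 2 = 40 above the floor 2.
The sum exceeds the floor total 20 by 189, so at most ⌊189/40⌋ = 4 exceed 41, and at least 6 are ≤ 41.
Exactly 6 works: 6 values at 2 and 4 at 42 total 180; raise one of the low values by 29 (still ≤ 41) to hit 209.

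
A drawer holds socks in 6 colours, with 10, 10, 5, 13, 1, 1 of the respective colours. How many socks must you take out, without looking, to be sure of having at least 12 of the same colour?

In the worst case you take as many as possible of each colour without reaching 12: 10 + 10 + 5 + 11 + 1 + 1 = 38.
The next one must give 12 of some colour, so 38 + 1 = 39.

39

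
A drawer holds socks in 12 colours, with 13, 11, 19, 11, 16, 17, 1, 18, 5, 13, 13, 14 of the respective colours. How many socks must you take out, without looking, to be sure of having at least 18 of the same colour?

In the worst case you take as many as possible of each colour without reaching 18: 13 + 11 + 17 + 11 + 16 + 17 + 1 + 17 + 5 + 13 + 13 + 14 = 148.
The next one must give 18 of some colour, so 148 + 1 = 149.

149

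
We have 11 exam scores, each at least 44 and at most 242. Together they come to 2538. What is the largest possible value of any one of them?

Maximizing one value means minimizing the remaining 10.
The other 10 contribute at least 10 × 44 = 440, leaving at most 2538 − 440 = 2098.
But each score is capped at 242, so the maximum is 242.
Achievable: one at 242 and the other 10 totalling 2296, which fits since 10 × 44 ≤ 2296 ≤ 10 × 242.

242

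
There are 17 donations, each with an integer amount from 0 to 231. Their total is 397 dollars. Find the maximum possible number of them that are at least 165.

If k of the values are ≥ 165, the total is ≥ 165k + 0(17 − k).
Setting 165k + 0(17 − k) ≤ 397 gives 165k ≤ 397, so k ≤ 2.
k = 2 is achieved by 2 values at 165 and 15 at 0, total 330; add 67 to one value (staying below 165) to reach 397.

2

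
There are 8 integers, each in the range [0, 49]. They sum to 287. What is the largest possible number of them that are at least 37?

7

Suppose k of them are at least 37. Those contribute at least 37 each and the other 8 − k at least 0 each.
So the total is at least 37k + 0(8 − k) = 0 + 37k. This must be ≤ 287, giving k ≤ 7.
k = 7 is achieved by 7 values at 37 and 1 at 0, total 259; add 28 to one value (staying below 37) to reach 287.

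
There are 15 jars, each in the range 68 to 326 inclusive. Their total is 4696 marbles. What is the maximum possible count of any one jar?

To make one jar as large as possible, make the other 14 as small as possible.
The other 14 contribute at least 14 × 68 = 952, leaving at most 4696 − 952 = 3744.
But each jar is capped at 326, so the maximum is 326.
Achievable: one at 326 and the other 14 totalling 4370, which fits since 14 × 68 ≤ 4370 ≤ 14 × 326.

326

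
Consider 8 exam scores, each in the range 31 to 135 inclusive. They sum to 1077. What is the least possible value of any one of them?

132

Minimizing one value means maximizing the remaining 7.
The other 7 contribute at most 7 × 135 = 945, leaving at least 1077 − 945 = 132.
Since 132 ≥ 31, this is achievable: one at 132 and 7 at 135.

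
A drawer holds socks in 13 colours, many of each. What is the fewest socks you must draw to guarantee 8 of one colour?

92

In the worst case you draw 7 of each of the 13 colours: 13 × 7 = 91.
One more forces 8 of some colour, so 91 + 1 = 92.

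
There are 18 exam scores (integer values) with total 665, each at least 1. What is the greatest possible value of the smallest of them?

The average is 665/18 < 37, so some value is ≤ 36.
Taking 1 copy of 36 and 17 copies of 37 gives exactly 665, so 36 is attained.

36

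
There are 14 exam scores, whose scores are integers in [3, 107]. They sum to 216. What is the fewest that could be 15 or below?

1

Each value above 15 is at least 16, contributing at least 16 − 3 = 13 above the floor 3.
The sum exceeds the floor total 42 by 174, so at most ⌊174/13⌋ = 13 exceed 15, and at least 1 are ≤ 15.
Exactly 1 works: 1 value at 3 and 13 at 16 total 211; raise one of the low values by 5 (still ≤ 15) to hit 216.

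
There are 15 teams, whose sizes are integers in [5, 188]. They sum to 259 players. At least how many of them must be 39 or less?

If only k of them are at most 39, the other 15 − k are at least 40, so the total is at least (15 − k)·40 + k·5.
This is ≤ 259, so (15 − k)·40 + 5k ≤ 259, which gives k ≥ 10.
Exactly 10 works: 10 values at 5 and 5 at 40 total 250; raise one of the low values by 9 (still ≤ 39) to hit 259.

10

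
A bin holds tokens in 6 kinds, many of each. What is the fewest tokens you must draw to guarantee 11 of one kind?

You could draw 10 of every kind without reaching 11 of any — 60 in all.
One more forces 11 of some kind, so 60 + 1 = 61.

61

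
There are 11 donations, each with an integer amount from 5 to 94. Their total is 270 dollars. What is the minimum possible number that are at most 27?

2

Let j be the number exceeding 27. Then the total is ≥ 28·j + 5·(11 − j) = 55 + 23j.
So 23j ≤ 215 and j ≤ 9; hence at least 11 − 9 = 2 are ≤ 27.
Exactly 2 works: 2 values at 5 and 9 at 28 total 262; raise one of the low values by 8 (still ≤ 27) to hit 270.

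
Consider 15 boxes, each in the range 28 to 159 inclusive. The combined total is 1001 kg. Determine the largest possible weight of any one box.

Maximizing one value means minimizing the remaining 14.
The other 14 contribute at least 14 × 28 = 392, leaving at most 1001 − 392 = 609.
But each box is capped at 159, so the maximum is 159.
Achievable: one at 159 and the other 14 totalling 842, which fits since 14 × 28 ≤ 842 ≤ 14 × 159.

159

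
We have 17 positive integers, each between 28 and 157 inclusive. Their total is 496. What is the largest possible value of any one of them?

To make one integer as large as possible, make the other 16 as small as possible.
The other 16 contribute at least 16 × 28 = 448, leaving at most 496 − 448 = 48.
Since 48 ≤ 157, this is achievable: one at 48 and 16 at 28.

48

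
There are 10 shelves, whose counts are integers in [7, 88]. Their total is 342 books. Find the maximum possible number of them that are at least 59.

Suppose k of them are at least 59. Those contribute at least 59 each and the other 10 − k at least 7 each.
So the total is at least 59k + 7(10 − k) = 70 + 52k. This must be ≤ 342, giving k ≤ 5.
k = 5 is achieved by 5 values at 59 and 5 at 7, total 330; add 12 to one value (staying below 59) to reach 342.

5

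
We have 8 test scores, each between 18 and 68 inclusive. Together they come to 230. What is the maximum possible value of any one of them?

To make one score as large as possible, make the other 7 as small as possible.
The other 7 contribute at least 7 × 18 = 126, leaving at most 230 − 126 = 104.
But each score is capped at 68, so the maximum is 68.
Achievable: one at 68 and the other 7 totalling 162, which fits since 7 × 18 ≤ 162 ≤ 7 × 68.

68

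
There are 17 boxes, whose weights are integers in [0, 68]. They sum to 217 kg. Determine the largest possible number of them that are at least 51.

If k of the values are ≥ 51, the total is ≥ 51k + 0(17 − k).
Setting 51k + 0(17 − k) ≤ 217 gives 51k ≤ 217, so k ≤ 4.
k = 4 is achieved by 4 values at 51 and 13 at 0, total 204; add 13 to one value (staying below 51) to reach 217.

4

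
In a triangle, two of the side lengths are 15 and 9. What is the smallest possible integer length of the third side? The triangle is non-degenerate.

7

The third side must exceed |15 − 9| = 6.
The smallest integer above 6 is 7.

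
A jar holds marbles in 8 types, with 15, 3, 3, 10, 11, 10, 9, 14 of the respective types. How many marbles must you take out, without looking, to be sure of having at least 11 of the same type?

66

In the worst case you take as many as possible of each type without reaching 11: 10 + 3 + 3 + 10 + 10 + 10 + 9 + 10 = 65.
The next one must give 11 of some type, so 65 + 1 = 66.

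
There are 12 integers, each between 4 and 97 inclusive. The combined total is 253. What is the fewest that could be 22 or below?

2

If only k of them are at most 22, the other 12 − k are at least 23, so the total is at least (12 − k)·23 + k·4.
This is ≤ 253, so (12 − k)·23 + 4k ≤ 253, which gives k ≥ 2.
Exactly 2 works: 2 values at 4 and 10 at 23 total 238; raise one of the low values by 15 (still ≤ 22) to hit 253.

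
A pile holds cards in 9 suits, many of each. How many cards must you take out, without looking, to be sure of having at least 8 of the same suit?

64

You could draw 7 of every suit without reaching 8 of any — 63 in all.
One more forces 8 of some suit, so 63 + 1 = 64.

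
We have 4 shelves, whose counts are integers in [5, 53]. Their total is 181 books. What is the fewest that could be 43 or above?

2

Each value short of 43 is at most 42, costing at least 53 − 42 = 11 against the maximum total of 212.
We can afford to lose at most 212 − 181 = 31, so at most ⌊31/11⌋ = 2 fall short, and at least 2 are ≥ 43.
Exactly 2 works: 2 values at 53 and 2 at 42 total 190; lower one of the high values by 9 (still ≥ 43) to hit 181.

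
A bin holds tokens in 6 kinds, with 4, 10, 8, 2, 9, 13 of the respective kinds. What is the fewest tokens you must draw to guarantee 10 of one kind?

42

In the worst case you take as many as possible of each kind without reaching 10: 4 + 9 + 8 + 2 + 9 + 9 = 41.
The next one must give 10 of some kind, so 41 + 1 = 42.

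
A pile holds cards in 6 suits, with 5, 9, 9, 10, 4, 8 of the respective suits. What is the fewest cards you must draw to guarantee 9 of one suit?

42

In the worst case you take as many as possible of each suit without reaching 9: 5 + 8 + 8 + 8 + 4 + 8 = 41.
The next one must give 9 of some suit, so 41 + 1 = 42.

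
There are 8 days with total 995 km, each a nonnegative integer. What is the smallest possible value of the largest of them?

125

Some value must be at least ⌈995/8⌉ = 125, since 8 × 124 = 992 < 995.
Taking 5 copies of 124 and 3 copies of 125 gives exactly 995, so 125 is attained.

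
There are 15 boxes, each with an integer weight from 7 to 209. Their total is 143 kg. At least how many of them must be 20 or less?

Let j be the number exceeding 20. Then the total is ≥ 21·j + 7·(15 − j) = 105 + 14j.
So 14j ≤ 38 and j ≤ 2; hence at least 15 − 2 = 13 are ≤ 20.
Exactly 13 works: 13 values at 7 and 2 at 21 total 133; raise one of the low values by 10 (still ≤ 20) to hit 143.

13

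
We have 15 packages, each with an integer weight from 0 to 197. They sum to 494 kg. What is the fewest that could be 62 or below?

8

If only k of them are at most 62, the other 15 − k are at least 63, so the total is at least (15 − k)·63 + k·0.
This is ≤ 494, so (15 − k)·63 + 0k ≤ 494, which gives k ≥ 8.
Exactly 8 works: 8 values at 0 and 7 at 63 total 441; raise one of the low values by 53 (still ≤ 62) to hit 494.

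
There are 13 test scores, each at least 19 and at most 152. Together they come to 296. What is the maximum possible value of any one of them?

Maximizing one value means minimizing the remaining 12.
The other 12 contribute at least 12 × 19 = 228, leaving at most 296 − 228 = 68.
Since 68 ≤ 152, this is achievable: one at 68 and 12 at 19.

68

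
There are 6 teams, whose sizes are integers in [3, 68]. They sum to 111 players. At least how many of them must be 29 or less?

Let j be the number exceeding 29. Then the total is ≥ 30·j + 3·(6 − j) = 18 + 27j.
So 27j ≤ 93 and j ≤ 3; hence at least 6 − 3 = 3 are ≤ 29.
Exactly 3 works: 3 values at 3 and 3 at 30 total 99; raise one of the low values by 12 (still ≤ 29) to hit 111.

3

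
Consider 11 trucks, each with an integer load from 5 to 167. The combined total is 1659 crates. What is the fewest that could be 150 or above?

2

Suppose at most 11 − j of them reach 150; then j values are ≤ 149 and the rest ≤ 167.
The total is then ≤ 149·j + 167·(11 − j) = 1837 − 18j. For this to be ≥ 1659 we need j ≤ 9, so at least 11 − 9 = 2 must reach 150.
Exactly 2 works: 2 values at 167 and 9 at 149 total 1675; lower one of the high values by 16 (still ≥ 150) to hit 1659.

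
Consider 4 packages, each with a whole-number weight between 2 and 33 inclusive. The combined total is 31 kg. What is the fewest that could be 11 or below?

If only k of them are at most 11, the other 4 − k are at least 12, so the total is at least (4 − k)·12 + k·2.
This is ≤ 31, so (4 − k)·12 + 2k ≤ 31, which gives k ≥ 2.
Exactly 2 works: 2 values at 2 and 2 at 12 total 28; raise one of the low values by 3 (still ≤ 11) to hit 31.

2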